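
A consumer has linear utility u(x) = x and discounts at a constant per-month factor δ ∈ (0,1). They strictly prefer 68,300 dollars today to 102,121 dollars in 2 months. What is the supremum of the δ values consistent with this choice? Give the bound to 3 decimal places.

Under u(x) = x this choice says 68300 > δ^2·102121.
Dividing by 102121: δ^2 < 0.66881. Both sides are positive, so the square root keeps the direction.
δ < 0.66881^(1/2) = 0.818.

δ < 0.818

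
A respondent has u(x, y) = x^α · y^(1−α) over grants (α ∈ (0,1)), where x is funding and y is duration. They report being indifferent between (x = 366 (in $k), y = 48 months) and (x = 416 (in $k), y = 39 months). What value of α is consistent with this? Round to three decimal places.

α ≈ 0.619

The Cobb–Douglas utilities coincide, so 366^α·48^(1−α) = 416^α·39^(1−α).
Rearrange to (366/416)^α = (39/48)^(1−α) and take logs: α·-0.128052 = (1−α)·-0.207639.
Thus α·(-0.335691) = -0.207639, so α = -0.207639/-0.335691 ≈ 0.619.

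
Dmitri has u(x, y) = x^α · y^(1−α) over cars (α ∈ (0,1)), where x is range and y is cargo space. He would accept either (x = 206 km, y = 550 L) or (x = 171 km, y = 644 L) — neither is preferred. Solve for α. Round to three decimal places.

α ≈ 0.459

Indifference: 206^α · 550^(1−α) = 171^α · 644^(1−α).
Taking logs: α·ln 206 + (1−α)·ln 550 = α·ln 171 + (1−α)·ln 644, i.e. α·0.186213 = (1−α)·0.157780.
Thus α·(0.343993) = 0.157780, so α = 0.157780/0.343993 ≈ 0.459.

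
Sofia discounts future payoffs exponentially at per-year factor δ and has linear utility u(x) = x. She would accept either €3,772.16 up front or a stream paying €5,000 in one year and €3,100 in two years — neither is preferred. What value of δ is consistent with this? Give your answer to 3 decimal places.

Present value of the stream is 5000·δ + 3100·δ². Indifference gives 5000δ + 3100δ² = 3772.16.
That is, 3100δ² + 5000δ − 3772.16 = 0, a quadratic in δ.
By the quadratic formula (taking the positive root), δ = (−5000 + √71774784.00) / 6200 ≈ 0.560.

δ ≈ 0.560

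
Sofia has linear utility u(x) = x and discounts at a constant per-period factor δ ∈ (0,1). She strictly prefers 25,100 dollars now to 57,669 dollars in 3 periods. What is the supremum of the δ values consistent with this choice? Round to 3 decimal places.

Comparing present values: 25100 > δ^3·57669.
Hence δ^3 < 25100/57669 = 0.43524, and x ↦ x^(1/3) is increasing on (0,∞).
δ < 0.43524^(1/3) = 0.758.

δ < 0.758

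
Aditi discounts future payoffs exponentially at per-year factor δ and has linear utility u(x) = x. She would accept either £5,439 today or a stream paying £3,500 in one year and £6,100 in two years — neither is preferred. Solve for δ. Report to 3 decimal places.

δ ≈ 0.700

Present value of the stream is 3500·δ + 6100·δ². Indifference gives 3500δ + 6100δ² = 5439.
That is, 6100δ² + 3500δ − 5439 = 0, a quadratic in δ.
By the quadratic formula (taking the positive root), δ = (−3500 + √144961600.00) / 12200 ≈ 0.700.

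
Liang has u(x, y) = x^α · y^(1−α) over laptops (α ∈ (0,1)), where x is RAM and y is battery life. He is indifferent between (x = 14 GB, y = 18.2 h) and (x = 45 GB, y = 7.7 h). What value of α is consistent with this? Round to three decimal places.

α ≈ 0.424

The Cobb–Douglas utilities coincide, so 14^α·18.2^(1−α) = 45^α·7.7^(1−α).
(14/45)^α = (7.7/18.2)^(1−α); take logs: α·ln(14/45) = (1−α)·ln(7.7/18.2), i.e. α·-1.167605 = (1−α)·-0.860201.
So α/(1−α) = (-0.860201)/(-1.167605) = 0.736723, and α = 0.736723/1.736723 ≈ 0.424.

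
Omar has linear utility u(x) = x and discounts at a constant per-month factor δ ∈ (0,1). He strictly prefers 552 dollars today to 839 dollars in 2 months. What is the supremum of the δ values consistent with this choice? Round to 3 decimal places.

δ < 0.811

Under u(x) = x this choice says 552 > δ^2·839.
So δ^2 < 552/839 = 0.65793; taking the square root of both positive sides preserves the inequality.
δ < 0.65793^(1/2) = 0.811.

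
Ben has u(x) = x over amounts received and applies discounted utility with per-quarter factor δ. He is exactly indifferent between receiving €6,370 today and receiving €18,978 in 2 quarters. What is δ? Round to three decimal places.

δ ≈ 0.579

Equating discounted utilities: u(6370) = δ^2·u(18978) ⇒ δ^2 = u(6370)/u(18978).
With u(x) = x: δ^2 = 6370/18978 = 0.33565.
Hence δ = (0.33565)^(1/2) = 0.57935.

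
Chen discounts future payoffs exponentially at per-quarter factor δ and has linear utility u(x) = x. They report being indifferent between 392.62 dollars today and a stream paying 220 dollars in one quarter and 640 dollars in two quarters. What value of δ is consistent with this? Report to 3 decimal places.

δ ≈ 0.630

The stream is worth 220δ + 640δ² today, so 220δ + 640δ² = 392.62.
So 640δ² + 220δ − 392.62 = 0.
The positive root is δ = [−220 + √(220² + 4·640·392.62)] / (2·640) = (−220 + 1026.405)/1280 ≈ 0.630.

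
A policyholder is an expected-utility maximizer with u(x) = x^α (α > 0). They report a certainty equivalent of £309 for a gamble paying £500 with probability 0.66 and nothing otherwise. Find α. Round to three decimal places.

The lottery's expected utility is 0.66·u(500) + 0.34·u(0) = 0.66·500^α (since u(0) = 0 for α > 0).
Setting u(309) equal to that: 309^α = 0.66·500^α ⇒ (309/500)^α = 0.66.
α = ln(0.66) / ln(309/500) = -0.415515/-0.481267 ≈ 0.863.

α ≈ 0.863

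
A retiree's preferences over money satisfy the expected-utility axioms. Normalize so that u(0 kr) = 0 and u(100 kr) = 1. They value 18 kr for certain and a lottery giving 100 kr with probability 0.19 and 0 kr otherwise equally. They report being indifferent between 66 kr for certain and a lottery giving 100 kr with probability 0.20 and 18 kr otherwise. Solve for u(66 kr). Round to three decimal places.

From the first indifference, u(18 kr) = 0.19·u(100 kr) + 0.81·u(0 kr) = 0.19·1 + 0.81·0 = 0.19.
The second indifference gives u(66 kr) = 0.20·u(100 kr) + 0.80·u(18 kr) = 0.20·1.00 + 0.80·0.19 = 0.3520.

0.352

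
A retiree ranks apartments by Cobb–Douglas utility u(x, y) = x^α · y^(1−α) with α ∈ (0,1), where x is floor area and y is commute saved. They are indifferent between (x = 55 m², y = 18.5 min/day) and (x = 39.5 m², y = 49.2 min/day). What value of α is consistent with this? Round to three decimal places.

Set the two utilities equal: 55^α·18.5^(1−α) = 39.5^α·49.2^(1−α).
(55/39.5)^α = (49.2/18.5)^(1−α); take logs: α·ln(55/39.5) = (1−α)·ln(49.2/18.5), i.e. α·0.331033 = (1−α)·0.978123.
So α/(1−α) = (0.978123)/(0.331033) = 2.954760, and α = 2.954760/3.954760 ≈ 0.747.

α ≈ 0.747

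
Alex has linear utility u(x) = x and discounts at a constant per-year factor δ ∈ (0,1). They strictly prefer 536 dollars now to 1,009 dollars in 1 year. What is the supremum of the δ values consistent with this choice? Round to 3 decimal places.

δ < 0.531

Comparing present values: 536 > δ·1009.
Dividing through by 1009 gives δ < 0.53122.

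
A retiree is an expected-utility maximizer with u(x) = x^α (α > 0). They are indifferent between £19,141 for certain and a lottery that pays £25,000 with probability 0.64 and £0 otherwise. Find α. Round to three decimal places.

Since u(0) = 0, the lottery's EU is 0.64·25000^α.
Equating: 19141^α = 0.64·25000^α, i.e. 0.7656^α = 0.64.
α = ln(0.64) / ln(19141/25000) = -0.446287/-0.267043 ≈ 1.671.

α ≈ 1.671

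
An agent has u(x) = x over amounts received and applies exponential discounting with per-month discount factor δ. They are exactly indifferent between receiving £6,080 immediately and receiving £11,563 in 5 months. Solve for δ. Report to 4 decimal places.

δ ≈ 0.8794

Equating discounted utilities: u(6080) = δ^5·u(11563) ⇒ δ^5 = u(6080)/u(11563).
With u(x) = x: δ^5 = 6080/11563 = 0.52582.
Taking the 5th root: δ = 0.52582^(1/5) ≈ 0.8794.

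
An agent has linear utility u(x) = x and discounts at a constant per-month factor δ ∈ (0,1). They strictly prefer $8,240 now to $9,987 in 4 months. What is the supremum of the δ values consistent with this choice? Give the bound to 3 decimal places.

δ < 0.953

Comparing present values: 8240 > δ^4·9987.
Dividing by 9987: δ^4 < 0.82507. Both sides are positive, so the 4th root keeps the direction.
δ < 0.82507^(1/4) = 0.953.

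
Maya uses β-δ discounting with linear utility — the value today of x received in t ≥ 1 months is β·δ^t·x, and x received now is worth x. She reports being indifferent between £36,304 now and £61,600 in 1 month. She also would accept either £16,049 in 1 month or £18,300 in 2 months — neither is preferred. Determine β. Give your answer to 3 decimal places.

β ≈ 0.672

From the later pair, β·δ^1·16049 = β·δ^2·18300; dividing through, δ = 16049/18300 = 0.87699.
Now use the now-vs-future pair: 36304 = β·δ·61600 gives β = 36304/(0.87699·61600) ≈ 0.672.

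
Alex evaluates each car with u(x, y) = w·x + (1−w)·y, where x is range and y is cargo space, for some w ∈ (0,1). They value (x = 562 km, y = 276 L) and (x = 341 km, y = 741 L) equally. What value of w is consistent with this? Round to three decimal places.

w = 0.678

Equating utilities: w·562 + (1−w)·276 = w·341 + (1−w)·741.
w·(562−341) = (1−w)·(741−276), i.e. w·221 = (1−w)·465.
So w/(1−w) = 465/221 = 2.1041, giving w = 465/(221+465) = 0.678.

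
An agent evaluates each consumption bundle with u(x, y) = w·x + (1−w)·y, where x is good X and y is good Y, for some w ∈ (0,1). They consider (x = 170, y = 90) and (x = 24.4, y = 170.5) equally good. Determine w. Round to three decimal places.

Equating utilities: w·170 + (1−w)·90 = w·24.4 + (1−w)·170.5.
Rearranging, 145.6·w − 80.5·(1−w) = 0.
Hence w = 80.5/(145.6+80.5) = 80.5/226.1 = 0.356.

w = 0.356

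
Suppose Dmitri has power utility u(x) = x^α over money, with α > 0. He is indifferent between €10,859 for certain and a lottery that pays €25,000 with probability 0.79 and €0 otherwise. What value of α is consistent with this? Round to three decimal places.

EU(lottery) = 0.79·25000^α + 0.21·0 = 0.79·25000^α.
Indifference: 10859^α = 0.79·25000^α, so (10859/25000)^α = 0.79.
Take logs: α = ln 0.79 / ln(10859/25000) ≈ 0.28268.

α ≈ 0.283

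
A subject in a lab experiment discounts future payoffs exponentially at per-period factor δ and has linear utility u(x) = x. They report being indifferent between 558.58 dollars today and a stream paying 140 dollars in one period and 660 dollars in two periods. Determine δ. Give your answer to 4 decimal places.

δ ≈ 0.8200

The stream is worth 140δ + 660δ² today, so 140δ + 660δ² = 558.58.
Rearranged: 660δ² + 140δ − 558.58 = 0.
By the quadratic formula (taking the positive root), δ = (−140 + √1494251.20) / 1320 ≈ 0.8200.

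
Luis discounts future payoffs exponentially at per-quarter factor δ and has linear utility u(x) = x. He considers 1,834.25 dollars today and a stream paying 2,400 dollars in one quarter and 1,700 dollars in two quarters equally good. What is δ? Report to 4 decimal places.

δ ≈ 0.5500

Equating present values: 1834.25 = 2400δ + 1700δ².
So 1700δ² + 2400δ − 1834.25 = 0.
By the quadratic formula (taking the positive root), δ = (−2400 + √18232900.00) / 3400 ≈ 0.5500.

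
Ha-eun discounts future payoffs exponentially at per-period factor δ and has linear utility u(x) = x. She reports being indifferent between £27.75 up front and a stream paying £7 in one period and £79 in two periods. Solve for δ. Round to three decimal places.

δ ≈ 0.550

Present value of the stream is 7·δ + 79·δ². Indifference gives 7δ + 79δ² = 27.75.
So 79δ² + 7δ − 27.75 = 0.
By the quadratic formula (taking the positive root), δ = (−7 + √8818.00) / 158 ≈ 0.550.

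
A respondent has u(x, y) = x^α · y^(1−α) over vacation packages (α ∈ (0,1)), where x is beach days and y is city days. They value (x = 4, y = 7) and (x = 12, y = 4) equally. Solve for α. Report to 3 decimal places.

α ≈ 0.337

Indifference: 4^α · 7^(1−α) = 12^α · 4^(1−α).
Rearrange to (4/12)^α = (4/7)^(1−α) and take logs: α·-1.098612 = (1−α)·-0.559616.
With A = -1.098612 and B = -0.559616: α·A = (1−α)·B, so α = B/(A+B) = -0.559616/-1.658228 ≈ 0.337.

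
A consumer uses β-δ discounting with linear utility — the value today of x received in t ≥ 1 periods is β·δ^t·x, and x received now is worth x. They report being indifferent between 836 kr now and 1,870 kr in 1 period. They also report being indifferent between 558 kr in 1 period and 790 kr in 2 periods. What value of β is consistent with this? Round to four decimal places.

From the later pair, β·δ^1·558 = β·δ^2·790; dividing through, δ = 558/790 = 0.70633.
The first indifference: 836 = β·δ·1870, so β = 836/(δ·1870) = 836/(0.70633·1870) ≈ 0.6329.

β ≈ 0.6329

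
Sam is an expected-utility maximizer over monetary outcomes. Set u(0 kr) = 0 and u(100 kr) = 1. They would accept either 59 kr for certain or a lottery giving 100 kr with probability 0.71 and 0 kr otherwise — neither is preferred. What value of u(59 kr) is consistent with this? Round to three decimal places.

0.710

By the standard-gamble method, u(59 kr) is just the indifference probability on the best outcome: 0.71.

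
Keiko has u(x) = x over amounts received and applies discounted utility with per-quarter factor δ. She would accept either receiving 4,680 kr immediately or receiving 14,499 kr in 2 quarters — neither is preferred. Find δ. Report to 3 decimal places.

Equating discounted utilities: u(4680) = δ^2·u(14499) ⇒ δ^2 = u(4680)/u(14499).
With u(x) = x: δ^2 = 4680/14499 = 0.32278.
So δ = 0.32278^(1/2) ≈ 0.568.

δ ≈ 0.568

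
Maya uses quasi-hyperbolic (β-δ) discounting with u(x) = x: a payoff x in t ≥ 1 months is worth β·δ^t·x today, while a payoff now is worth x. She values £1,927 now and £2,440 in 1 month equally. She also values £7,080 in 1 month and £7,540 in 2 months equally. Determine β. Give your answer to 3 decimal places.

From the later pair, β·δ^1·7080 = β·δ^2·7540; dividing through, δ = 7080/7540 = 0.93899.
Substituting δ into 1927 = β·δ·2440: β = 1927/(2291.141) ≈ 0.841.

β ≈ 0.841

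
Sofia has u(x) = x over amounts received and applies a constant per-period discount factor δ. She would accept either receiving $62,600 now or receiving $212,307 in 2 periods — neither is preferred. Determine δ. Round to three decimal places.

Indifference means u(62600) = δ^2 · u(212307), so δ^2 = u(62600)/u(212307).
With u(x) = x: δ^2 = 62600/212307 = 0.29486.
So δ = 0.29486^(1/2) ≈ 0.543.

δ ≈ 0.543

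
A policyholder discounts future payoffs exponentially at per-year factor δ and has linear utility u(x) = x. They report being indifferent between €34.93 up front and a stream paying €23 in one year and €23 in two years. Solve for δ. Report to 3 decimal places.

δ ≈ 0.830

The stream is worth 23δ + 23δ² today, so 23δ + 23δ² = 34.93.
So 23δ² + 23δ − 34.93 = 0.
The positive root is δ = [−23 + √(23² + 4·23·34.93)] / (2·23) = (−23 + 61.176)/46 ≈ 0.830.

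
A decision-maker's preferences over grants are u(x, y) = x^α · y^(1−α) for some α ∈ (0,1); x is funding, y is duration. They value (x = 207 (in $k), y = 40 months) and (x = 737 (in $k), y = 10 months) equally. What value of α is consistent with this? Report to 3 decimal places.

Indifference: 207^α · 40^(1−α) = 737^α · 10^(1−α).
Rearrange to (207/737)^α = (10/40)^(1−α) and take logs: α·-1.269869 = (1−α)·-1.386294.
So α/(1−α) = (-1.386294)/(-1.269869) = 1.091683, and α = 1.091683/2.091683 ≈ 0.522.

α ≈ 0.522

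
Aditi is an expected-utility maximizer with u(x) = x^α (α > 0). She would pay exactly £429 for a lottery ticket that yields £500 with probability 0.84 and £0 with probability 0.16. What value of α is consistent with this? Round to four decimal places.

EU(lottery) = 0.84·500^α + 0.16·0 = 0.84·500^α.
Setting u(429) equal to that: 429^α = 0.84·500^α ⇒ (429/500)^α = 0.84.
Taking logs: α·ln(429/500) = ln(0.84), so α = -0.1743534 / -0.1531512 ≈ 1.1384.

α ≈ 1.1384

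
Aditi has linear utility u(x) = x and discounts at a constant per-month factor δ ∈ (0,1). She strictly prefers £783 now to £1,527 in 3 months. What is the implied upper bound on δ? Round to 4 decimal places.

δ < 0.8004

Comparing present values: 783 > δ^3·1527.
Dividing by 1527: δ^3 < 0.51277. Both sides are positive, so the cube root keeps the direction.
δ < (783/1527)^(1/3) ≈ 0.8004.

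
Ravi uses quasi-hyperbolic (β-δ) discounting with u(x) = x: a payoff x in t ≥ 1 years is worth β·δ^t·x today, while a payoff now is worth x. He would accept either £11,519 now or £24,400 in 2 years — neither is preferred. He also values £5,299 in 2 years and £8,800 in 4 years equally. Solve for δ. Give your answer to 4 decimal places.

From the later pair, β·δ^2·5299 = β·δ^4·8800; dividing through, δ^2 = 5299/8800 = 0.60216, so δ = 0.77599.

δ ≈ 0.7760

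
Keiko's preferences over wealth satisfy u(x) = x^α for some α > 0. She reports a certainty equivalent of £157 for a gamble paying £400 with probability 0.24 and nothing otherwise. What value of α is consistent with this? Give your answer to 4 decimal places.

α ≈ 1.5260

EU(lottery) = 0.24·400^α + 0.76·0 = 0.24·400^α.
Indifference: 157^α = 0.24·400^α, so (157/400)^α = 0.24.
Take logs: α = ln 0.24 / ln(157/400) ≈ 1.525971.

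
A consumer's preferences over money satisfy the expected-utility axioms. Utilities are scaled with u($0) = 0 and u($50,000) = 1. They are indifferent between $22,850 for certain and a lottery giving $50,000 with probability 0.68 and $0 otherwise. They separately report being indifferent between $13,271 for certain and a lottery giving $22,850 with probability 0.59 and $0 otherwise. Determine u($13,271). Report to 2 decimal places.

0.40

From the first indifference, u($22,850) = 0.68·u($50,000) + 0.32·u($0) = 0.68·1 + 0.32·0 = 0.68.
Then u($13,271) = 0.59·u($22,850) + 0.41·u($0) = 0.59·0.68 + 0.41·0.00 = 0.4012.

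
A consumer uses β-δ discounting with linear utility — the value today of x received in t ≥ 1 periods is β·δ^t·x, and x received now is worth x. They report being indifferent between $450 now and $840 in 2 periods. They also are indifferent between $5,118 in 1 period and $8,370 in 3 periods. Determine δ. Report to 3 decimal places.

Both payoffs in the second observation are in the future, so β drops out: δ^1·5118 = δ^3·8370 ⇒ δ^2 = 5118/8370 = 0.61147, so δ = 0.78197.

δ ≈ 0.782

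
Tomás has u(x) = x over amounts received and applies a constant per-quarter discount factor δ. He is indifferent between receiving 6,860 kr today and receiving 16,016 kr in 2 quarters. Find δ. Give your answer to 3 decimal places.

Indifference means u(6860) = δ^2 · u(16016), so δ^2 = u(6860)/u(16016).
With u(x) = x: δ^2 = 6860/16016 = 0.42832.
Hence δ = (0.42832)^(1/2) = 0.65446.

δ ≈ 0.654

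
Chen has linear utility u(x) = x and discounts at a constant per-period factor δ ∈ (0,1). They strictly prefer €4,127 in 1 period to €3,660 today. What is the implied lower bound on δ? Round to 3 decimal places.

δ > 0.887

Comparing present values: 3660 < δ·4127.
Dividing through by 4127 gives δ > 0.88684.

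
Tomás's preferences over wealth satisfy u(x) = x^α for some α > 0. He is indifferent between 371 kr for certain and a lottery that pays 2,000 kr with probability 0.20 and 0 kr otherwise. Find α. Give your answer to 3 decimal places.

α ≈ 0.955

Since u(0) = 0, the lottery's EU is 0.20·2000^α.
Equating: 371^α = 0.20·2000^α, i.e. 0.1855^α = 0.20.
Take logs: α = ln 0.20 / ln(371/2000) ≈ 0.95533.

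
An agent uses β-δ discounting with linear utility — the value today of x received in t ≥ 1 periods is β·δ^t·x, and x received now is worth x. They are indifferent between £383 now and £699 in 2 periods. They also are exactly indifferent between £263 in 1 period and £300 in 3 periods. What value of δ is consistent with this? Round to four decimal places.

δ ≈ 0.9363

The second indifference involves only future payoffs, so β cancels: β·δ^1·263 = β·δ^3·300, giving δ^2 = 263/300 = 0.87667, so δ = 0.93630.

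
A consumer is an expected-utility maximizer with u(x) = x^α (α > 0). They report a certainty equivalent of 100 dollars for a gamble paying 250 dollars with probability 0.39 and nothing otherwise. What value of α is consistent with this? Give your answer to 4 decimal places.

The lottery's expected utility is 0.39·u(250) + 0.61·u(0) = 0.39·250^α (since u(0) = 0 for α > 0).
Indifference: 100^α = 0.39·250^α, so (100/250)^α = 0.39.
Taking logs: α·ln(100/250) = ln(0.39), so α = -0.9416085 / -0.9162907 ≈ 1.0276.

α ≈ 1.0276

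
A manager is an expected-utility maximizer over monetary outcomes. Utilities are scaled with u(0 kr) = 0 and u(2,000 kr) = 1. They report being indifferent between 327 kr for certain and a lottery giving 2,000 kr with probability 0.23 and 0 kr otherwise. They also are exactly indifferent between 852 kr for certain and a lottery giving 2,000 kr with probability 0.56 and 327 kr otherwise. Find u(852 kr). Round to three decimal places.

First, u(327 kr) = 0.23·u(2,000 kr) + 0.77·u(0 kr) = 0.23.
The second indifference gives u(852 kr) = 0.56·u(2,000 kr) + 0.44·u(327 kr) = 0.56·1.00 + 0.44·0.23 = 0.6612.

0.661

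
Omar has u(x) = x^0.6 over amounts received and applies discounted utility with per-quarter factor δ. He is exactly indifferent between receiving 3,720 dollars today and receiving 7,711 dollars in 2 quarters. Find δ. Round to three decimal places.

δ ≈ 0.804

Indifference means u(3720) = δ^2 · u(7711), so δ^2 = u(3720)/u(7711).
With u(x) = x^0.6: δ^2 = 3720^0.6/7711^0.6 = (3720/7711)^0.6 = 0.64574.
Hence δ = (0.64574)^(1/2) = 0.80358.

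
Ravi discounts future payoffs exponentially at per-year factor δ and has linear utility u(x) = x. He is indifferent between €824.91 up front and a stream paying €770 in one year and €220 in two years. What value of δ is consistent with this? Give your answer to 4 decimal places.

Equating present values: 824.91 = 770δ + 220δ².
So 220δ² + 770δ − 824.91 = 0.
By the quadratic formula (taking the positive root), δ = (−770 + √1318820.80) / 440 ≈ 0.8600.

δ ≈ 0.8600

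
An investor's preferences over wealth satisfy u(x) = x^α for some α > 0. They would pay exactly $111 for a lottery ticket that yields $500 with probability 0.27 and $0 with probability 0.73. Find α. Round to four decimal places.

α ≈ 0.8699

The lottery's expected utility is 0.27·u(500) + 0.73·u(0) = 0.27·500^α (since u(0) = 0 for α > 0).
Setting u(111) equal to that: 111^α = 0.27·500^α ⇒ (111/500)^α = 0.27.
Taking logs: α·ln(111/500) = ln(0.27), so α = -1.3093333 / -1.5050779 ≈ 0.8699.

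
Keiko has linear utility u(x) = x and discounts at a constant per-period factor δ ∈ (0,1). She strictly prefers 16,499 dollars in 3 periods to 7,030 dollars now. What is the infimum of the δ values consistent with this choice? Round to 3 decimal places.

δ > 0.752

Comparing present values: 7030 < δ^3·16499.
Dividing by 16499: δ^3 > 0.42609. Both sides are positive, so the cube root keeps the direction.
δ > 0.42609^(1/3) = 0.752.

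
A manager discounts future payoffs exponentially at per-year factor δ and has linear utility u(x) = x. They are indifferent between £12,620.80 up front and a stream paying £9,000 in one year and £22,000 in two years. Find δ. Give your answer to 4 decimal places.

Present value of the stream is 9000·δ + 22000·δ². Indifference gives 9000δ + 22000δ² = 12620.80.
That is, 22000δ² + 9000δ − 12620.80 = 0, a quadratic in δ.
δ = (−9000 + √(9000² + 4·22000·12620.80)) / (2·22000) = (−9000 + √1191630400.00) / 44000 ≈ 0.5800.

δ ≈ 0.5800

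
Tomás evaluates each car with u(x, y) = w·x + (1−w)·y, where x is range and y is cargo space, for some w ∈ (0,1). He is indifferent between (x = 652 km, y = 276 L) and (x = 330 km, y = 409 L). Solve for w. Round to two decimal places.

w = 0.29

u(652,276) = u(330,409) means w·652 + (1−w)·276 = w·330 + (1−w)·409.
Rearranging, 322·w − 133·(1−w) = 0.
So w/(1−w) = 133/322 = 0.4130, giving w = 133/(322+133) = 0.29.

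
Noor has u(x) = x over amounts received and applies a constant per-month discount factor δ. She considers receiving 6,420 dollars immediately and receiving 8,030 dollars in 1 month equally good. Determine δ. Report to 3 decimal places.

δ ≈ 0.800

The payoff in 1 month is discounted by δ, so u(6420) = δ·u(8030) and δ = u(6420)/u(8030).
With u(x) = x: δ = 6420/8030 = 0.79950.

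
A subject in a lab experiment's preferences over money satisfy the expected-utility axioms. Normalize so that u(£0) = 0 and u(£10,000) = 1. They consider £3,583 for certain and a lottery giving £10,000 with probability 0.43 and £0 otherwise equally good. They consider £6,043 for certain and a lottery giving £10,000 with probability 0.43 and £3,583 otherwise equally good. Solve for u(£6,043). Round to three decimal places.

First, u(£3,583) = 0.43·u(£10,000) + 0.57·u(£0) = 0.43.
Then u(£6,043) = 0.43·u(£10,000) + 0.57·u(£3,583) = 0.43·1.00 + 0.57·0.43 = 0.6751.

0.675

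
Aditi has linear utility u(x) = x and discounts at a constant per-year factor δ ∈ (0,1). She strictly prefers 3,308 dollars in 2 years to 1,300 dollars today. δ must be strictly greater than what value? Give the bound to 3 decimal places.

The preference means 1300 < δ^2·3308.
So δ^2 > 1300/3308 = 0.39299; taking the square root of both positive sides preserves the inequality.
δ > (1300/3308)^(1/2) ≈ 0.627.

δ > 0.627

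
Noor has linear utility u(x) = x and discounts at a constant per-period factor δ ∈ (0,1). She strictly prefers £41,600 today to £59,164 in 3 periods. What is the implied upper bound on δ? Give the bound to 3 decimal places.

δ < 0.889

Under u(x) = x this choice says 41600 > δ^3·59164.
Dividing by 59164: δ^3 < 0.70313. Both sides are positive, so the cube root keeps the direction.
δ < (41600/59164)^(1/3) ≈ 0.889.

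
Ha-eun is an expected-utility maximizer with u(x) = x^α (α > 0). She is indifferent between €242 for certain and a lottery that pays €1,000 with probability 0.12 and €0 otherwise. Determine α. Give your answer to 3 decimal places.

α ≈ 1.494

Since u(0) = 0, the lottery's EU is 0.12·1000^α.
Setting u(242) equal to that: 242^α = 0.12·1000^α ⇒ (242/1000)^α = 0.12.
α = ln(0.12) / ln(242/1000) = -2.120264/-1.418818 ≈ 1.494.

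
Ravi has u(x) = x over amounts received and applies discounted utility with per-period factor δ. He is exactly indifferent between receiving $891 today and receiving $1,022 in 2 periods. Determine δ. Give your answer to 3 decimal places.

Indifference means u(891) = δ^2 · u(1022), so δ^2 = u(891)/u(1022).
With u(x) = x: δ^2 = 891/1022 = 0.87182.
Taking the square root: δ = 0.87182^(1/2) ≈ 0.934.

δ ≈ 0.934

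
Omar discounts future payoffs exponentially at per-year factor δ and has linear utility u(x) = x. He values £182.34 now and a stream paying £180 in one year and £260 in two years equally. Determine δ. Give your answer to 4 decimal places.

Equating present values: 182.34 = 180δ + 260δ².
Rearranged: 260δ² + 180δ − 182.34 = 0.
The positive root is δ = [−180 + √(180² + 4·260·182.34)] / (2·260) = (−180 + 471.204)/520 ≈ 0.5600.

δ ≈ 0.5600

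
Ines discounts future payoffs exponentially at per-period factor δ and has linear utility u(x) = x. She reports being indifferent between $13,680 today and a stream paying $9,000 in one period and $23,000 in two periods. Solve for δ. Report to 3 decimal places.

Equating present values: 13680 = 9000δ + 23000δ².
That is, 23000δ² + 9000δ − 13680 = 0, a quadratic in δ.
By the quadratic formula (taking the positive root), δ = (−9000 + √1339560000.00) / 46000 ≈ 0.600.

δ ≈ 0.600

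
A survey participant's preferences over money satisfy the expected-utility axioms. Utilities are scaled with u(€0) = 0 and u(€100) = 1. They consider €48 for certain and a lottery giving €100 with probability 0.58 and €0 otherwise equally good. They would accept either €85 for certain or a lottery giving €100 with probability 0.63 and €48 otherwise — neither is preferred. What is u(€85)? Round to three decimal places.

0.845

From the first indifference, u(€48) = 0.58·u(€100) + 0.42·u(€0) = 0.58·1 + 0.42·0 = 0.58.
The second indifference gives u(€85) = 0.63·u(€100) + 0.37·u(€48) = 0.63·1.00 + 0.37·0.58 = 0.8446.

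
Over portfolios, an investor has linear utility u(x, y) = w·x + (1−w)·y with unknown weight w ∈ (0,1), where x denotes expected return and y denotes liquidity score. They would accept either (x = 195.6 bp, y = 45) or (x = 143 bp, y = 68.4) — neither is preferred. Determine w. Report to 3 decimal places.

Indifference: w·195.6 + (1−w)·45 = w·143 + (1−w)·68.4.
Collecting terms: w·52.6 = (1−w)·23.4.
Hence w = 23.4/(52.6+23.4) = 23.4/76 = 0.308.

w = 0.308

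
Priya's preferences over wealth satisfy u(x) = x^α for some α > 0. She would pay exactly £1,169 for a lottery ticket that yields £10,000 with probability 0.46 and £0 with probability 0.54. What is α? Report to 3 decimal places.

α ≈ 0.362

Since u(0) = 0, the lottery's EU is 0.46·10000^α.
Indifference: 1169^α = 0.46·10000^α, so (1169/10000)^α = 0.46.
Taking logs: α·ln(1169/10000) = ln(0.46), so α = -0.776529 / -2.146436 ≈ 0.362.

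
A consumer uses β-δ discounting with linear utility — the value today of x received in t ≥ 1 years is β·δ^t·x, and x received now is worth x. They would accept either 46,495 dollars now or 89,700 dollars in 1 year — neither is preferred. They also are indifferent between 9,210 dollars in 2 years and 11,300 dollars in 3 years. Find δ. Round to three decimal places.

δ ≈ 0.815

The second indifference involves only future payoffs, so β cancels: β·δ^2·9210 = β·δ^3·11300, giving δ = 9210/11300 = 0.81504.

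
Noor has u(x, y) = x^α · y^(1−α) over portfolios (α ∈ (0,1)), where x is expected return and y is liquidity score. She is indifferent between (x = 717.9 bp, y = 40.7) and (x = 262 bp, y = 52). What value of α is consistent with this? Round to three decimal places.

α ≈ 0.196

Indifference: 717.9^α · 40.7^(1−α) = 262^α · 52^(1−α).
(717.9/262)^α = (52/40.7)^(1−α); take logs: α·ln(717.9/262) = (1−α)·ln(52/40.7), i.e. α·1.007986 = (1−α)·0.245016.
Thus α·(1.253002) = 0.245016, so α = 0.245016/1.253002 ≈ 0.196.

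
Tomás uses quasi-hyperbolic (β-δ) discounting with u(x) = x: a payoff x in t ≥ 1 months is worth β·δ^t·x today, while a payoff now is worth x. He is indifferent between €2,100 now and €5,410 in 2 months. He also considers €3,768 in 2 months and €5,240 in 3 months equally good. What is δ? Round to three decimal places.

δ ≈ 0.719

From the later pair, β·δ^2·3768 = β·δ^3·5240; dividing through, δ = 3768/5240 = 0.71908.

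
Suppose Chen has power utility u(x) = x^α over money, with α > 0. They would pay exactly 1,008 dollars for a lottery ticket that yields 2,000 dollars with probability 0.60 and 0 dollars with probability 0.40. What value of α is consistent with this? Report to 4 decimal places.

EU(lottery) = 0.60·2000^α + 0.40·0 = 0.60·2000^α.
Setting u(1008) equal to that: 1008^α = 0.60·2000^α ⇒ (1008/2000)^α = 0.60.
Taking logs: α·ln(1008/2000) = ln(0.60), so α = -0.5108256 / -0.6851790 ≈ 0.7455.

α ≈ 0.7455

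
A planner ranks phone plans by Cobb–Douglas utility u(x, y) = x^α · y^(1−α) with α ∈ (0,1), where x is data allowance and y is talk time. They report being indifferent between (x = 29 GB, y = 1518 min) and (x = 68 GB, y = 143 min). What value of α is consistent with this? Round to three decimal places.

Set the two utilities equal: 29^α·1518^(1−α) = 68^α·143^(1−α).
(29/68)^α = (143/1518)^(1−α); take logs: α·ln(29/68) = (1−α)·ln(143/1518), i.e. α·-0.852212 = (1−α)·-2.362304.
Thus α·(-3.214516) = -2.362304, so α = -2.362304/-3.214516 ≈ 0.735.

α ≈ 0.735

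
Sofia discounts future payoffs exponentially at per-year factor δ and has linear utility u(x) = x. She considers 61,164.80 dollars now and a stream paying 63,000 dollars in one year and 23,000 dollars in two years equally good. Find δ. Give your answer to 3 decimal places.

Present value of the stream is 63000·δ + 23000·δ². Indifference gives 63000δ + 23000δ² = 61164.80.
Rearranged: 23000δ² + 63000δ − 61164.80 = 0.
δ = (−63000 + √(63000² + 4·23000·61164.80)) / (2·23000) = (−63000 + √9596161600.00) / 46000 ≈ 0.760.

δ ≈ 0.760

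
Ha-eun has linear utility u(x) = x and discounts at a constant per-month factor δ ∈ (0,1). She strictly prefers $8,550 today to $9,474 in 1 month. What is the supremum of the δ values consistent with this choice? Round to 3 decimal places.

The preference means 8550 > δ·9474.
So δ < 8550/9474 = 0.90247.

δ < 0.902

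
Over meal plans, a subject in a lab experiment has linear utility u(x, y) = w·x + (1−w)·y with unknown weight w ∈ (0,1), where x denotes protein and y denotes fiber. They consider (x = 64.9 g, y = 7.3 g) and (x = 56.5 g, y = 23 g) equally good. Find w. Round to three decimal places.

w = 0.651

Equating utilities: w·64.9 + (1−w)·7.3 = w·56.5 + (1−w)·23.
Collecting terms: w·8.4 = (1−w)·15.7.
Hence w = 15.7/(8.4+15.7) = 15.7/24.1 = 0.651.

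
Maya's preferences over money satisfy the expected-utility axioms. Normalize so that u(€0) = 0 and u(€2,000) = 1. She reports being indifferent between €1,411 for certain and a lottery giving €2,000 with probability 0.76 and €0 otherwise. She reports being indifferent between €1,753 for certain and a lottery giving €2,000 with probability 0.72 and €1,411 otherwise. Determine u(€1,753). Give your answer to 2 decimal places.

0.93

The first gamble pins u(€1,411): it must equal 0.76·1 + 0.24·0 = 0.76.
The second indifference gives u(€1,753) = 0.72·u(€2,000) + 0.28·u(€1,411) = 0.72·1.00 + 0.28·0.76 = 0.9328.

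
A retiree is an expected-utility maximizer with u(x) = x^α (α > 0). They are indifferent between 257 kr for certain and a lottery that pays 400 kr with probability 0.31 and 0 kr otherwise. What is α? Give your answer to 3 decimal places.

EU(lottery) = 0.31·400^α + 0.69·0 = 0.31·400^α.
Indifference: 257^α = 0.31·400^α, so (257/400)^α = 0.31.
α = ln(0.31) / ln(257/400) = -1.171183/-0.442388 ≈ 2.647.

α ≈ 2.647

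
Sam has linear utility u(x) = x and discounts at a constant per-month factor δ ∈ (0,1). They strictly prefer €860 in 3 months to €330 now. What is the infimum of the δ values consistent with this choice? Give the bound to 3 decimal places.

Comparing present values: 330 < δ^3·860.
Hence δ^3 > 330/860 = 0.38372, and x ↦ x^(1/3) is increasing on (0,∞).
δ > 0.38372^(1/3) = 0.727.

δ > 0.727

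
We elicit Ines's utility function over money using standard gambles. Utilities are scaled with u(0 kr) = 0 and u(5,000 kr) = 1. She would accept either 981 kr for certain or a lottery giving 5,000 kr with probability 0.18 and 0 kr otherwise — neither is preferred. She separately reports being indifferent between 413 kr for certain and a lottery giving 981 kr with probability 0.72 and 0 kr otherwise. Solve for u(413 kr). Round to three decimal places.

The first gamble pins u(981 kr): it must equal 0.18·1 + 0.82·0 = 0.18.
Chaining: u(413 kr) = 0.72·0.18 + 0.28·0.00 = 0.1296.

0.130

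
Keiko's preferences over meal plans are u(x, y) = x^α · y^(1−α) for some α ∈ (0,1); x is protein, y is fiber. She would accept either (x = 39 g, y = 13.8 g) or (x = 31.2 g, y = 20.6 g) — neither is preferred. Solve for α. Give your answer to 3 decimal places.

The Cobb–Douglas utilities coincide, so 39^α·13.8^(1−α) = 31.2^α·20.6^(1−α).
(39/31.2)^α = (20.6/13.8)^(1−α); take logs: α·ln(39/31.2) = (1−α)·ln(20.6/13.8), i.e. α·0.223144 = (1−α)·0.400622.
With A = 0.223144 and B = 0.400622: α·A = (1−α)·B, so α = B/(A+B) = 0.400622/0.623766 ≈ 0.642.

α ≈ 0.642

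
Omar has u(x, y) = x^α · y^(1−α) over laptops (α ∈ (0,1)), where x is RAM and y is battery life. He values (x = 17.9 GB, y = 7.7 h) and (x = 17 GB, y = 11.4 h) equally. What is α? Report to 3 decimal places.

α ≈ 0.884

Indifference: 17.9^α · 7.7^(1−α) = 17^α · 11.4^(1−α).
Taking logs: α·ln 17.9 + (1−α)·ln 7.7 = α·ln 17 + (1−α)·ln 11.4, i.e. α·0.051587 = (1−α)·0.392393.
So α/(1−α) = (0.392393)/(0.051587) = 7.606432, and α = 7.606432/8.606432 ≈ 0.884.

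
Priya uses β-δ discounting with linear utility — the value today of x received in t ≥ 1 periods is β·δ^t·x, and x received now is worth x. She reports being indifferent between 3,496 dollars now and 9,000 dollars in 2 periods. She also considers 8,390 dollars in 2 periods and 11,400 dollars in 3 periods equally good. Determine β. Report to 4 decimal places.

β ≈ 0.7172

Both payoffs in the second observation are in the future, so β drops out: δ^2·8390 = δ^3·11400 ⇒ δ = 8390/11400 = 0.73596.
Now use the now-vs-future pair: 3496 = β·δ^2·9000 gives β = 3496/(0.54164·9000) ≈ 0.7172.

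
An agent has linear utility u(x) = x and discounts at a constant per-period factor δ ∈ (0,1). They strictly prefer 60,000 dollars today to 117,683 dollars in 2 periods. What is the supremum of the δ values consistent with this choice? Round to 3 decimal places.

Comparing present values: 60000 > δ^2·117683.
Hence δ^2 < 60000/117683 = 0.50984, and x ↦ x^(1/2) is increasing on (0,∞).
δ < (60000/117683)^(1/2) ≈ 0.714.

δ < 0.714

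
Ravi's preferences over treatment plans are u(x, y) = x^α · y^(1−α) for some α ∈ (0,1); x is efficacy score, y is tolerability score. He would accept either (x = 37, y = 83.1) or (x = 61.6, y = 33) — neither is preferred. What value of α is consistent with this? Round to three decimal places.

Indifference: 37^α · 83.1^(1−α) = 61.6^α · 33^(1−α).
Taking logs: α·ln 37 + (1−α)·ln 83.1 = α·ln 61.6 + (1−α)·ln 33, i.e. α·-0.509744 = (1−α)·-0.923537.
With A = -0.509744 and B = -0.923537: α·A = (1−α)·B, so α = B/(A+B) = -0.923537/-1.433281 ≈ 0.644.

α ≈ 0.644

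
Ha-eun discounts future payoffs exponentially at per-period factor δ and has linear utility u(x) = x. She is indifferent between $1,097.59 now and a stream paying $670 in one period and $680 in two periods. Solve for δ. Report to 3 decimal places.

δ ≈ 0.870

Equating present values: 1097.59 = 670δ + 680δ².
That is, 680δ² + 670δ − 1097.59 = 0, a quadratic in δ.
By the quadratic formula (taking the positive root), δ = (−670 + √3434344.80) / 1360 ≈ 0.870.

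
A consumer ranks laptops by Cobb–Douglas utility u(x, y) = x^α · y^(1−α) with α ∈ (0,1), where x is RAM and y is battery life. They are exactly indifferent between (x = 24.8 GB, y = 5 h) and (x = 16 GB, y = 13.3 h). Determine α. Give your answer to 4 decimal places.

α ≈ 0.6906

Set the two utilities equal: 24.8^α·5^(1−α) = 16^α·13.3^(1−α).
(24.8/16)^α = (13.3/5)^(1−α); take logs: α·ln(24.8/16) = (1−α)·ln(13.3/5), i.e. α·0.4382549 = (1−α)·0.9783261.
So α/(1−α) = (0.9783261)/(0.4382549) = 2.2323221, and α = 2.2323221/3.2323221 ≈ 0.6906.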